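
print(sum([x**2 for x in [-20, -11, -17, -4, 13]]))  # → 995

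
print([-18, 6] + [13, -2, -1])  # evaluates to [-18, 6, 13, -2, -1]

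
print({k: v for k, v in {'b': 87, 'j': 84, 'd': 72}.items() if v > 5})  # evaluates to {'b': 87, 'j': 84, 'd': 72}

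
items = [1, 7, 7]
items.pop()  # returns 7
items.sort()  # [1, 7]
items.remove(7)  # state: [1]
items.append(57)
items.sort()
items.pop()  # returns 57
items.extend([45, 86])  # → [1, 45, 86]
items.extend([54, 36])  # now [1, 45, 86, 54, 36]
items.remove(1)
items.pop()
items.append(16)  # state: [45, 86, 54, 16]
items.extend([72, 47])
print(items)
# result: [45, 86, 54, 16, 72, 47]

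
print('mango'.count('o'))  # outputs 1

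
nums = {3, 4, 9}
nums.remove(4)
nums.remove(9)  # {3}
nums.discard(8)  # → {3}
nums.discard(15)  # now {3}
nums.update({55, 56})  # {3, 55, 56}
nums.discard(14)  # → {3, 55, 56}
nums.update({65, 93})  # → {3, 55, 56, 65, 93}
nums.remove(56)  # {3, 55, 65, 93}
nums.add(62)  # {3, 55, 62, 65, 93}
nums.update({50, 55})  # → {3, 50, 55, 62, 65, 93}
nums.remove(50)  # {3, 55, 62, 65, 93}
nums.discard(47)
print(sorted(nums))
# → [3, 55, 62, 65, 93]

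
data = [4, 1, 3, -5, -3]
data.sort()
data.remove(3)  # [-5, -3, 1, 4]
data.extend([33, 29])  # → [-5, -3, 1, 4, 33, 29]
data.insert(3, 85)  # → [-5, -3, 1, 85, 4, 33, 29]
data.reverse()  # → [29, 33, 4, 85, 1, -3, -5]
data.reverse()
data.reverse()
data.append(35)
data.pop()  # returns 35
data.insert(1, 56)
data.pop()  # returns -5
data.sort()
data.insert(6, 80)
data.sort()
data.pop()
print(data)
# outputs [-3, 1, 4, 29, 33, 56, 80]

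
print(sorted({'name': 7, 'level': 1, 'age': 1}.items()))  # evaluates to [('age', 1), ('level', 1), ('name', 7)]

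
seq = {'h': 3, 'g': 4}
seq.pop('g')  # 4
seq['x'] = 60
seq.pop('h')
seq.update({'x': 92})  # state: {'x': 92}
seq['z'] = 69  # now {'x': 92, 'z': 69}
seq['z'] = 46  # {'x': 92, 'z': 46}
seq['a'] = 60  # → {'x': 92, 'z': 46, 'a': 60}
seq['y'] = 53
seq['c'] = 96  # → {'x': 92, 'z': 46, 'a': 60, 'y': 53, 'c': 96}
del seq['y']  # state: {'x': 92, 'z': 46, 'a': 60, 'c': 96}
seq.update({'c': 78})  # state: {'x': 92, 'z': 46, 'a': 60, 'c': 78}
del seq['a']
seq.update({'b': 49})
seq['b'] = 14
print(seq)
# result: {'x': 92, 'z': 46, 'c': 78, 'b': 14}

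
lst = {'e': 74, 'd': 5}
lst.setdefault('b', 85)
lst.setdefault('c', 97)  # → 97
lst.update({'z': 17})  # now {'e': 74, 'd': 5, 'b': 85, 'c': 97, 'z': 17}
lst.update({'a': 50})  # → {'e': 74, 'd': 5, 'b': 85, 'c': 97, 'z': 17, 'a': 50}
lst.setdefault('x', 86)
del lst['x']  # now {'e': 74, 'd': 5, 'b': 85, 'c': 97, 'z': 17, 'a': 50}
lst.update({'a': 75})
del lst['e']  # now {'d': 5, 'b': 85, 'c': 97, 'z': 17, 'a': 75}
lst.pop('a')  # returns 75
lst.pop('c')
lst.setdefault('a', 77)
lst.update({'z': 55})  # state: {'d': 5, 'b': 85, 'z': 55, 'a': 77}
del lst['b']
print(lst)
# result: {'d': 5, 'z': 55, 'a': 77}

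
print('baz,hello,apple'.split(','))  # ['baz', 'hello', 'apple']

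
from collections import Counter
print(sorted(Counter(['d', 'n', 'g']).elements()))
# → ['d', 'g', 'n']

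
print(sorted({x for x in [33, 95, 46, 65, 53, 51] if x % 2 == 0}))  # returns [46]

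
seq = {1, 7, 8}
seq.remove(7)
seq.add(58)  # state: {1, 8, 58}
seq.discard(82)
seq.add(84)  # {1, 8, 58, 84}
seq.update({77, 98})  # {1, 8, 58, 77, 84, 98}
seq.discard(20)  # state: {1, 8, 58, 77, 84, 98}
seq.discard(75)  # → {1, 8, 58, 77, 84, 98}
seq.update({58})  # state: {1, 8, 58, 77, 84, 98}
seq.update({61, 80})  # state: {1, 8, 58, 61, 77, 80, 84, 98}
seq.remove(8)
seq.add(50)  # {1, 50, 58, 61, 77, 80, 84, 98}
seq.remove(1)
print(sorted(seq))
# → [50, 58, 61, 77, 80, 84, 98]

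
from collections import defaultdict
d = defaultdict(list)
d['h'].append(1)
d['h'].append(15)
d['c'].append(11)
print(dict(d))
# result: {'h': [1, 15], 'c': [11]}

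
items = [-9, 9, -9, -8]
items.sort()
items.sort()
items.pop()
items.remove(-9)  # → [-9, -8]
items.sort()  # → [-9, -8]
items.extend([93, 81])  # [-9, -8, 93, 81]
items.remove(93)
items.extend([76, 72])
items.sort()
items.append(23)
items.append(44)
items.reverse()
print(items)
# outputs [44, 23, 81, 76, 72, -8, -9]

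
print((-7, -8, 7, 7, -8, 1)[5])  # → 1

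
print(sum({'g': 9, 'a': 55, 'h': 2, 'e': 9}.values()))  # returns 75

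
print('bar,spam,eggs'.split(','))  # ['bar', 'spam', 'eggs']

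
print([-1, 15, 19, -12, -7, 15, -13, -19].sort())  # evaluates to None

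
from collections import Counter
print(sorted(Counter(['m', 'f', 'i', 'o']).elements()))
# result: ['f', 'i', 'm', 'o']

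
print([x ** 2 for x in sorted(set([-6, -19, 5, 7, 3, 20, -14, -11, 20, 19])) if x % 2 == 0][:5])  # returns [196, 36, 400]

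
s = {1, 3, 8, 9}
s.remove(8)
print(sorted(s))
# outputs [1, 3, 9]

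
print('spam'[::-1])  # maps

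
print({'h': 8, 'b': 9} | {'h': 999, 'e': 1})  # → {'h': 999, 'b': 9, 'e': 1}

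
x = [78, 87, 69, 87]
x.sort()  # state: [69, 78, 87, 87]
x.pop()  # 87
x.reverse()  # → [87, 78, 69]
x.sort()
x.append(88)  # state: [69, 78, 87, 88]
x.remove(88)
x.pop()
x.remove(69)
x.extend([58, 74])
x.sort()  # [58, 74, 78]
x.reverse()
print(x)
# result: [78, 74, 58]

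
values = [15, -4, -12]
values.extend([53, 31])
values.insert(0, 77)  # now [77, 15, -4, -12, 53, 31]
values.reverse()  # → [31, 53, -12, -4, 15, 77]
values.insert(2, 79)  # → [31, 53, 79, -12, -4, 15, 77]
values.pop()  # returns 77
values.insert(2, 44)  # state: [31, 53, 44, 79, -12, -4, 15]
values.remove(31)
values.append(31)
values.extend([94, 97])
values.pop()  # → 97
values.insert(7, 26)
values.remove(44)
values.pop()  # 94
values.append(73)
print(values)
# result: [53, 79, -12, -4, 15, 31, 26, 73]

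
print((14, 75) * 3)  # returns (14, 75, 14, 75, 14, 75)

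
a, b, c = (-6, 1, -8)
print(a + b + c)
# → -13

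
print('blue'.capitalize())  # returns Blue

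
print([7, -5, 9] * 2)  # [7, -5, 9, 7, -5, 9]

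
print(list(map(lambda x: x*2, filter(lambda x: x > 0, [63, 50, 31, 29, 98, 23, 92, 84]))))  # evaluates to [126, 100, 62, 58, 196, 46, 184, 168]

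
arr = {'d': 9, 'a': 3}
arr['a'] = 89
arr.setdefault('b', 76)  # 76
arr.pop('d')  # 9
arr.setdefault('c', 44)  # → 44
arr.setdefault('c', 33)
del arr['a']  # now {'b': 76, 'c': 44}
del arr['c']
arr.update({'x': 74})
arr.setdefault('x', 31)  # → 74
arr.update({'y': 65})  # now {'b': 76, 'x': 74, 'y': 65}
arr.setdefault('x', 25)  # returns 74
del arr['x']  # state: {'b': 76, 'y': 65}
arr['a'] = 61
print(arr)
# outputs {'b': 76, 'y': 65, 'a': 61}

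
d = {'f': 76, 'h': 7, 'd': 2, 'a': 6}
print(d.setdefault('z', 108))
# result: 108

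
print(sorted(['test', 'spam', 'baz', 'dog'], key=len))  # ['baz', 'dog', 'test', 'spam']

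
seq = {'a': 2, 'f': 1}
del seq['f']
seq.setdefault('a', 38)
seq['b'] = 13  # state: {'a': 2, 'b': 13}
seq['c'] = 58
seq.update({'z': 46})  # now {'a': 2, 'b': 13, 'c': 58, 'z': 46}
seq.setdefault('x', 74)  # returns 74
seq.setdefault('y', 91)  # 91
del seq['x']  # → {'a': 2, 'b': 13, 'c': 58, 'z': 46, 'y': 91}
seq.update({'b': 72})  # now {'a': 2, 'b': 72, 'c': 58, 'z': 46, 'y': 91}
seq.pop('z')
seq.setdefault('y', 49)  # 91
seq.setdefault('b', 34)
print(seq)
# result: {'a': 2, 'b': 72, 'c': 58, 'y': 91}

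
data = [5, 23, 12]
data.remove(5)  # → [23, 12]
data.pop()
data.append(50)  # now [23, 50]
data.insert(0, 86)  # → [86, 23, 50]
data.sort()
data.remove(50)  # [23, 86]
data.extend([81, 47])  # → [23, 86, 81, 47]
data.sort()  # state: [23, 47, 81, 86]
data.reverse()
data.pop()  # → 23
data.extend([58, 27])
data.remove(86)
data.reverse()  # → [27, 58, 47, 81]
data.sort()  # [27, 47, 58, 81]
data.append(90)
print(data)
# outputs [27, 47, 58, 81, 90]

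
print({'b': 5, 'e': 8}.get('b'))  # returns 5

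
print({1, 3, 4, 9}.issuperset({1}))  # True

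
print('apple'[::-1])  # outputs elppa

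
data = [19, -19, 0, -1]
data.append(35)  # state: [19, -19, 0, -1, 35]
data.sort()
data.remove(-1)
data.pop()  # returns 35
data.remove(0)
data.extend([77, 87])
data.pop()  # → 87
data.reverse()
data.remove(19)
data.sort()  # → [-19, 77]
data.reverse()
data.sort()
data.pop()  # 77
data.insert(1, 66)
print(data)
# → [-19, 66]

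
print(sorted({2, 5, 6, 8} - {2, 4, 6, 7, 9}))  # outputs [5, 8]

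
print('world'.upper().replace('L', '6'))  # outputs WOR6D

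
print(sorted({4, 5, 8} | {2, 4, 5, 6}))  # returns [2, 4, 5, 6, 8]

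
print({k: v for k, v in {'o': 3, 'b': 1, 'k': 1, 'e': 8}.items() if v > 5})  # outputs {'e': 8}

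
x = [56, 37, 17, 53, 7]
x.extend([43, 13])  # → [56, 37, 17, 53, 7, 43, 13]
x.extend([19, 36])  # [56, 37, 17, 53, 7, 43, 13, 19, 36]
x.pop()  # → 36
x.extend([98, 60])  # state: [56, 37, 17, 53, 7, 43, 13, 19, 98, 60]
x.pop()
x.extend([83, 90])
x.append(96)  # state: [56, 37, 17, 53, 7, 43, 13, 19, 98, 83, 90, 96]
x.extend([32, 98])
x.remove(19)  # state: [56, 37, 17, 53, 7, 43, 13, 98, 83, 90, 96, 32, 98]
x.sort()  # [7, 13, 17, 32, 37, 43, 53, 56, 83, 90, 96, 98, 98]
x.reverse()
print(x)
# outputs [98, 98, 96, 90, 83, 56, 53, 43, 37, 32, 17, 13, 7]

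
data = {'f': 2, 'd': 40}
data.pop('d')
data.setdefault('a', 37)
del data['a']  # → {'f': 2}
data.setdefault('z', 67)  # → 67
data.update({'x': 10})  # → {'f': 2, 'z': 67, 'x': 10}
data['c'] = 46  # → {'f': 2, 'z': 67, 'x': 10, 'c': 46}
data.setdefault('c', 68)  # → 46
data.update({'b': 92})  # {'f': 2, 'z': 67, 'x': 10, 'c': 46, 'b': 92}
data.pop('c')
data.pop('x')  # 10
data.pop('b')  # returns 92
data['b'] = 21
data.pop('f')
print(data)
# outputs {'z': 67, 'b': 21}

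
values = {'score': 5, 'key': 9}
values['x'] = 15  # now {'score': 5, 'key': 9, 'x': 15}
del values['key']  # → {'score': 5, 'x': 15}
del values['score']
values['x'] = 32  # {'x': 32}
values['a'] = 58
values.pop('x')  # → 32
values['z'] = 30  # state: {'a': 58, 'z': 30}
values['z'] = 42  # {'a': 58, 'z': 42}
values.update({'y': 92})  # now {'a': 58, 'z': 42, 'y': 92}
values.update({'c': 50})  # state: {'a': 58, 'z': 42, 'y': 92, 'c': 50}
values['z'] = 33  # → {'a': 58, 'z': 33, 'y': 92, 'c': 50}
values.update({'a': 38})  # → {'a': 38, 'z': 33, 'y': 92, 'c': 50}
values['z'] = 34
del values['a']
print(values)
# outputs {'z': 34, 'y': 92, 'c': 50}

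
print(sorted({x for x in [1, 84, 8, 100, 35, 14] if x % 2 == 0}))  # [8, 14, 84, 100]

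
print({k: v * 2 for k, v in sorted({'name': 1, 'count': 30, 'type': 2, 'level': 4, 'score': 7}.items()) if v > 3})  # {'count': 60, 'level': 8, 'score': 14}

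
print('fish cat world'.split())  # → ['fish', 'cat', 'world']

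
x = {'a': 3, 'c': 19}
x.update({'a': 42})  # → {'a': 42, 'c': 19}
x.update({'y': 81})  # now {'a': 42, 'c': 19, 'y': 81}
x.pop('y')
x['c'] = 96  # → {'a': 42, 'c': 96}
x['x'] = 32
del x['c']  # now {'a': 42, 'x': 32}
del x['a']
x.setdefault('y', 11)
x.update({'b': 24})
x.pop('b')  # 24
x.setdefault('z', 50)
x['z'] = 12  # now {'x': 32, 'y': 11, 'z': 12}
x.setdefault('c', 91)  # 91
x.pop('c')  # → 91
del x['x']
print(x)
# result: {'y': 11, 'z': 12}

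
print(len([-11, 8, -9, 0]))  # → 4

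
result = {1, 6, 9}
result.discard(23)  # {1, 6, 9}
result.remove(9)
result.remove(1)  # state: {6}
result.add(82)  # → {6, 82}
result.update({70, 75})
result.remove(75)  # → {6, 70, 82}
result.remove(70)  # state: {6, 82}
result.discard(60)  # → {6, 82}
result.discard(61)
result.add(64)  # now {6, 64, 82}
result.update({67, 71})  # {6, 64, 67, 71, 82}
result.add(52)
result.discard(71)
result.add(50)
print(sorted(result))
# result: [6, 50, 52, 64, 67, 82]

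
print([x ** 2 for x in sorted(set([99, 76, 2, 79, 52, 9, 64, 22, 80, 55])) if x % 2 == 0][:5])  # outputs [4, 484, 2704, 4096, 5776]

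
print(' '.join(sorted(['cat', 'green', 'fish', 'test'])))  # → cat fish green test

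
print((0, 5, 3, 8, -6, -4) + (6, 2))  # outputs (0, 5, 3, 8, -6, -4, 6, 2)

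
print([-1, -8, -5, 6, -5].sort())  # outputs None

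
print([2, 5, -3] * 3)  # [2, 5, -3, 2, 5, -3, 2, 5, -3]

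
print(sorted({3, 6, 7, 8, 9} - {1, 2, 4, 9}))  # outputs [3, 6, 7, 8]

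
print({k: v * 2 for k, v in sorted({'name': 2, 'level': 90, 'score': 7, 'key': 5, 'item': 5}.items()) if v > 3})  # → {'item': 10, 'key': 10, 'level': 180, 'score': 14}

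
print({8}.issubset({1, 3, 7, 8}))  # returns True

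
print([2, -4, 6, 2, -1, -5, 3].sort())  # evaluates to None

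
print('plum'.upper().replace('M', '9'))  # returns PLU9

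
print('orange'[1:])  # range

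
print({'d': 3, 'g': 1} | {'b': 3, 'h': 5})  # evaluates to {'d': 3, 'g': 1, 'b': 3, 'h': 5}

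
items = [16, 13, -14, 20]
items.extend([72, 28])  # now [16, 13, -14, 20, 72, 28]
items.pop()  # 28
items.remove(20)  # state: [16, 13, -14, 72]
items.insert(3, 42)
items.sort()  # [-14, 13, 16, 42, 72]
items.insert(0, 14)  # [14, -14, 13, 16, 42, 72]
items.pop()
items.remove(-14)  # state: [14, 13, 16, 42]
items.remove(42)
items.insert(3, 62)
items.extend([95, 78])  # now [14, 13, 16, 62, 95, 78]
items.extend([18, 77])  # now [14, 13, 16, 62, 95, 78, 18, 77]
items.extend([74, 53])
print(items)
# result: [14, 13, 16, 62, 95, 78, 18, 77, 74, 53]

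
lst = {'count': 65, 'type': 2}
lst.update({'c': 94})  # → {'count': 65, 'type': 2, 'c': 94}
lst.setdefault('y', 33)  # 33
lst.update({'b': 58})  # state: {'count': 65, 'type': 2, 'c': 94, 'y': 33, 'b': 58}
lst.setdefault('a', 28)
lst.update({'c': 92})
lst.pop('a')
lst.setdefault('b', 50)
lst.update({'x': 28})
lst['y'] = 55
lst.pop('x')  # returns 28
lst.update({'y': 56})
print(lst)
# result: {'count': 65, 'type': 2, 'c': 92, 'y': 56, 'b': 58}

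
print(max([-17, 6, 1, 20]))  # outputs 20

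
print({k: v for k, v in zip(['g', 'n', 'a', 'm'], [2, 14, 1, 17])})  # {'g': 2, 'n': 14, 'a': 1, 'm': 17}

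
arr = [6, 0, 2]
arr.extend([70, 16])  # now [6, 0, 2, 70, 16]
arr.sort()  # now [0, 2, 6, 16, 70]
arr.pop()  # 70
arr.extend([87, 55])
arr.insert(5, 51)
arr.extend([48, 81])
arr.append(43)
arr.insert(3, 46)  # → [0, 2, 6, 46, 16, 87, 51, 55, 48, 81, 43]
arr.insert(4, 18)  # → [0, 2, 6, 46, 18, 16, 87, 51, 55, 48, 81, 43]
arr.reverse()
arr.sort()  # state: [0, 2, 6, 16, 18, 43, 46, 48, 51, 55, 81, 87]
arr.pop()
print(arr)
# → [0, 2, 6, 16, 18, 43, 46, 48, 51, 55, 81]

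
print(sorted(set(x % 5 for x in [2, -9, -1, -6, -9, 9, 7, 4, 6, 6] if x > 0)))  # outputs [1, 2, 4]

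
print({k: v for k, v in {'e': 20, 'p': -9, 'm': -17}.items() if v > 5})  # {'e': 20}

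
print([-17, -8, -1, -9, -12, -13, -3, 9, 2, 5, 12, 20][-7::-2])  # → [-13, -9, -8]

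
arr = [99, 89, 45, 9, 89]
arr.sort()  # [9, 45, 89, 89, 99]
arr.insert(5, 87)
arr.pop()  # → 87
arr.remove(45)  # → [9, 89, 89, 99]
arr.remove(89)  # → [9, 89, 99]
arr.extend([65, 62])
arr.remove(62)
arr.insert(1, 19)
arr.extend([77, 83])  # [9, 19, 89, 99, 65, 77, 83]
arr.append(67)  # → [9, 19, 89, 99, 65, 77, 83, 67]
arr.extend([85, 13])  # [9, 19, 89, 99, 65, 77, 83, 67, 85, 13]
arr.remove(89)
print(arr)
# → [9, 19, 99, 65, 77, 83, 67, 85, 13]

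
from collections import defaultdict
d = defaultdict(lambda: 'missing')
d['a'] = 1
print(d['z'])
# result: missing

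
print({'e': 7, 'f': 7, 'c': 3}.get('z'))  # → None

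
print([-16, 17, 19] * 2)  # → [-16, 17, 19, -16, 17, 19]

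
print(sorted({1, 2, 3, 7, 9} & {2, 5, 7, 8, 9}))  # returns [2, 7, 9]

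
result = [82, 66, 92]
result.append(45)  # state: [82, 66, 92, 45]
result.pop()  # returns 45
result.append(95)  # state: [82, 66, 92, 95]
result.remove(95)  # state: [82, 66, 92]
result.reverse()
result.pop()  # 82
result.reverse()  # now [66, 92]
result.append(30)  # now [66, 92, 30]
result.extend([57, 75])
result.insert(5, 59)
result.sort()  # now [30, 57, 59, 66, 75, 92]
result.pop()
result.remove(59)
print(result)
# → [30, 57, 66, 75]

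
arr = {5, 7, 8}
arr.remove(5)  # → {7, 8}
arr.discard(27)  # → {7, 8}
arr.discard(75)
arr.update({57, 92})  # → {7, 8, 57, 92}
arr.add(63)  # {7, 8, 57, 63, 92}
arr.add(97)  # {7, 8, 57, 63, 92, 97}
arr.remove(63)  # {7, 8, 57, 92, 97}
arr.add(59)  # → {7, 8, 57, 59, 92, 97}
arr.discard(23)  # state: {7, 8, 57, 59, 92, 97}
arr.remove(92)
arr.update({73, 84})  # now {7, 8, 57, 59, 73, 84, 97}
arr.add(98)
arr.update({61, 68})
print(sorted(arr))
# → [7, 8, 57, 59, 61, 68, 73, 84, 97, 98]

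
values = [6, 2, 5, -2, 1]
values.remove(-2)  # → [6, 2, 5, 1]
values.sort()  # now [1, 2, 5, 6]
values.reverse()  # [6, 5, 2, 1]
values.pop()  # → 1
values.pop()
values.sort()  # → [5, 6]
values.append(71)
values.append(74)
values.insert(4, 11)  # [5, 6, 71, 74, 11]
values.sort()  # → [5, 6, 11, 71, 74]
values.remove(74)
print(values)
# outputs [5, 6, 11, 71]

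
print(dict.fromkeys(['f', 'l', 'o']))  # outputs {'f': None, 'l': None, 'o': None}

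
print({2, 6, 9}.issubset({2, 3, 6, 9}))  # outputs True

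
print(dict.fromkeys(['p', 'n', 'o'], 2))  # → {'p': 2, 'n': 2, 'o': 2}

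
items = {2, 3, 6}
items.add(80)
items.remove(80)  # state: {2, 3, 6}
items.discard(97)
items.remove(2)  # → {3, 6}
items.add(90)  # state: {3, 6, 90}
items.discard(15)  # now {3, 6, 90}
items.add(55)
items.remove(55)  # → {3, 6, 90}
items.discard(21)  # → {3, 6, 90}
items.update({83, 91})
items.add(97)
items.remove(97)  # {3, 6, 83, 90, 91}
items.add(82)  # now {3, 6, 82, 83, 90, 91}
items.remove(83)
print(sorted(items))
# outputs [3, 6, 82, 90, 91]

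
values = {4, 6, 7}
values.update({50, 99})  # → {4, 6, 7, 50, 99}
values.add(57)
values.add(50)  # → {4, 6, 7, 50, 57, 99}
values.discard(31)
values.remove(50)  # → {4, 6, 7, 57, 99}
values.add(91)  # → {4, 6, 7, 57, 91, 99}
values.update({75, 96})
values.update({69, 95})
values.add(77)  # {4, 6, 7, 57, 69, 75, 77, 91, 95, 96, 99}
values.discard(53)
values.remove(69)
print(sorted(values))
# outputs [4, 6, 7, 57, 75, 77, 91, 95, 96, 99]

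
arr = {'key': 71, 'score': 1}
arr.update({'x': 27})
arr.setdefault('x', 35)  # 27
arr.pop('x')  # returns 27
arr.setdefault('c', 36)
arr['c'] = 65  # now {'key': 71, 'score': 1, 'c': 65}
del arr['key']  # {'score': 1, 'c': 65}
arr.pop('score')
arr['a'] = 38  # {'c': 65, 'a': 38}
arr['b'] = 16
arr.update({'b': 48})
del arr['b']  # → {'c': 65, 'a': 38}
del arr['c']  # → {'a': 38}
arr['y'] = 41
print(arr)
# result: {'a': 38, 'y': 41}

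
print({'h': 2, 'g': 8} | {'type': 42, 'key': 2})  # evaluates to {'h': 2, 'g': 8, 'type': 42, 'key': 2}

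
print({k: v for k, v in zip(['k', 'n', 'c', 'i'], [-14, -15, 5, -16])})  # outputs {'k': -14, 'n': -15, 'c': 5, 'i': -16}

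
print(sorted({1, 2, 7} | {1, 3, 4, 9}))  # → [1, 2, 3, 4, 7, 9]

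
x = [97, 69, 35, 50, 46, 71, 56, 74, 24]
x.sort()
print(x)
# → [24, 35, 46, 50, 56, 69, 71, 74, 97]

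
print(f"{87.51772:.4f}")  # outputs 87.5177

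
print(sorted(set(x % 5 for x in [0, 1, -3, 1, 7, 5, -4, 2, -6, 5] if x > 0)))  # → [0, 1, 2]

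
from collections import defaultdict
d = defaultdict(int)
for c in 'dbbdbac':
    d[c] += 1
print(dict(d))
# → {'d': 2, 'b': 3, 'a': 1, 'c': 1}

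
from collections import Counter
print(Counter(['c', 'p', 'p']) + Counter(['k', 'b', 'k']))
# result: Counter({'p': 2, 'k': 2, 'c': 1, 'b': 1})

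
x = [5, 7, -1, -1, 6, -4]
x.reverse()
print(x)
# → [-4, 6, -1, -1, 7, 5]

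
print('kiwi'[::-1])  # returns iwik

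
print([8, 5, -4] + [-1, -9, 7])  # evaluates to [8, 5, -4, -1, -9, 7]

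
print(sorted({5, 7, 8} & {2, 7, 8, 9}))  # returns [7, 8]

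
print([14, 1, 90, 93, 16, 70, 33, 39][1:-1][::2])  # [1, 93, 70]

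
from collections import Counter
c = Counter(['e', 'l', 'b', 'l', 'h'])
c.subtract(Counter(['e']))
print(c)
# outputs Counter({'l': 2, 'b': 1, 'h': 1, 'e': 0})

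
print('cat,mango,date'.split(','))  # ['cat', 'mango', 'date']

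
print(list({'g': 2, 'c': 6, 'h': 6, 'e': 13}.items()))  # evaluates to [('g', 2), ('c', 6), ('h', 6), ('e', 13)]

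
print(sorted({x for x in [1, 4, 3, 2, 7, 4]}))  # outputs [1, 2, 3, 4, 7]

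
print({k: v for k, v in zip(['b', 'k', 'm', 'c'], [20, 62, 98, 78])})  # {'b': 20, 'k': 62, 'm': 98, 'c': 78}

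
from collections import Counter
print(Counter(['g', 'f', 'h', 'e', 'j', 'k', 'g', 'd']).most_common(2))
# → [('g', 2), ('f', 1)]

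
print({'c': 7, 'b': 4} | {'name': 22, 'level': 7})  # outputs {'c': 7, 'b': 4, 'name': 22, 'level': 7}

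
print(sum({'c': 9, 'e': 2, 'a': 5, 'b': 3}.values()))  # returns 19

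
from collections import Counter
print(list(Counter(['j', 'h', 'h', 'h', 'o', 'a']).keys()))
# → ['j', 'h', 'o', 'a']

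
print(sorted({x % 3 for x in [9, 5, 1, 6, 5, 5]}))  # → [0, 1, 2]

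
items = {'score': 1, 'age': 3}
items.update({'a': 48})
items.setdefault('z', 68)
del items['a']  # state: {'score': 1, 'age': 3, 'z': 68}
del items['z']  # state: {'score': 1, 'age': 3}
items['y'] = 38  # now {'score': 1, 'age': 3, 'y': 38}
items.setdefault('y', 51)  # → 38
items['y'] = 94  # {'score': 1, 'age': 3, 'y': 94}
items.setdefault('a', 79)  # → 79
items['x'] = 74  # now {'score': 1, 'age': 3, 'y': 94, 'a': 79, 'x': 74}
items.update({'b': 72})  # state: {'score': 1, 'age': 3, 'y': 94, 'a': 79, 'x': 74, 'b': 72}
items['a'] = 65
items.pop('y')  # 94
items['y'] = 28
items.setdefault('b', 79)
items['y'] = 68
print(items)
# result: {'score': 1, 'age': 3, 'a': 65, 'x': 74, 'b': 72, 'y': 68}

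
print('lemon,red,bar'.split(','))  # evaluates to ['lemon', 'red', 'bar']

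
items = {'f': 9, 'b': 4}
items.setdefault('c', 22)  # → 22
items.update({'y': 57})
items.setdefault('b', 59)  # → 4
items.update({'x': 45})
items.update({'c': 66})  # {'f': 9, 'b': 4, 'c': 66, 'y': 57, 'x': 45}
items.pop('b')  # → 4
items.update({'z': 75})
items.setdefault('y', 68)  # 57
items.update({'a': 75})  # {'f': 9, 'c': 66, 'y': 57, 'x': 45, 'z': 75, 'a': 75}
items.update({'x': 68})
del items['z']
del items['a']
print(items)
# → {'f': 9, 'c': 66, 'y': 57, 'x': 68}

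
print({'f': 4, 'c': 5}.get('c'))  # 5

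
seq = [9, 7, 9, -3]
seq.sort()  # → [-3, 7, 9, 9]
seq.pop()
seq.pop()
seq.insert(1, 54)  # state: [-3, 54, 7]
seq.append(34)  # [-3, 54, 7, 34]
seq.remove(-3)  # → [54, 7, 34]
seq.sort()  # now [7, 34, 54]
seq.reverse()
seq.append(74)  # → [54, 34, 7, 74]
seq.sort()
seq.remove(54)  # [7, 34, 74]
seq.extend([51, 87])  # [7, 34, 74, 51, 87]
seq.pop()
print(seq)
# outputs [7, 34, 74, 51]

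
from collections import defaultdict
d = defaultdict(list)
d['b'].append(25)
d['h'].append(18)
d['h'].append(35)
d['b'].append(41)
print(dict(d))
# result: {'b': [25, 41], 'h': [18, 35]}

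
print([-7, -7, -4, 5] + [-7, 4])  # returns [-7, -7, -4, 5, -7, 4]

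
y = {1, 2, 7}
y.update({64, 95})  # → {1, 2, 7, 64, 95}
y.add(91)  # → {1, 2, 7, 64, 91, 95}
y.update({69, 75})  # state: {1, 2, 7, 64, 69, 75, 91, 95}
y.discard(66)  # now {1, 2, 7, 64, 69, 75, 91, 95}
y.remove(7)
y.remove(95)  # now {1, 2, 64, 69, 75, 91}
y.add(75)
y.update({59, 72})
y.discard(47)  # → {1, 2, 59, 64, 69, 72, 75, 91}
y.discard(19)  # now {1, 2, 59, 64, 69, 72, 75, 91}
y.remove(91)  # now {1, 2, 59, 64, 69, 72, 75}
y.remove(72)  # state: {1, 2, 59, 64, 69, 75}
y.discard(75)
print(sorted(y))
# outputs [1, 2, 59, 64, 69]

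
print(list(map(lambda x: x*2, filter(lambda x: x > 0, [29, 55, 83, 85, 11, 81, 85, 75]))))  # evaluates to [58, 110, 166, 170, 22, 162, 170, 150]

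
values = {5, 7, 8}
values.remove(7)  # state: {5, 8}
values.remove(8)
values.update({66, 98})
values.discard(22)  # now {5, 66, 98}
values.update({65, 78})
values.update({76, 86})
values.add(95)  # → {5, 65, 66, 76, 78, 86, 95, 98}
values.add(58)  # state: {5, 58, 65, 66, 76, 78, 86, 95, 98}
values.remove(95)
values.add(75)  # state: {5, 58, 65, 66, 75, 76, 78, 86, 98}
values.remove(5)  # {58, 65, 66, 75, 76, 78, 86, 98}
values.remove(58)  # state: {65, 66, 75, 76, 78, 86, 98}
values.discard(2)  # {65, 66, 75, 76, 78, 86, 98}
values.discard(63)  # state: {65, 66, 75, 76, 78, 86, 98}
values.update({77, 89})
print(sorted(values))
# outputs [65, 66, 75, 76, 77, 78, 86, 89, 98]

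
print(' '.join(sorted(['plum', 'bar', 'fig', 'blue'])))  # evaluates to bar blue fig plum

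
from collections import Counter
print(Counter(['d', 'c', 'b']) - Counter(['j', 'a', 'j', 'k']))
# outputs Counter({'d': 1, 'c': 1, 'b': 1})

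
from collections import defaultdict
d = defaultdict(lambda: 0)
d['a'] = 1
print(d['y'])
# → 0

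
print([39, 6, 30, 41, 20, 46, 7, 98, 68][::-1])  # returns [68, 98, 7, 46, 20, 41, 30, 6, 39]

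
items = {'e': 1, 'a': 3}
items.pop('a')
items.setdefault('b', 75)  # 75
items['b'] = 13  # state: {'e': 1, 'b': 13}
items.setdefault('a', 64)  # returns 64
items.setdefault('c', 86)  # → 86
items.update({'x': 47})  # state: {'e': 1, 'b': 13, 'a': 64, 'c': 86, 'x': 47}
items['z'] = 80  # {'e': 1, 'b': 13, 'a': 64, 'c': 86, 'x': 47, 'z': 80}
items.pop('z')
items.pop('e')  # 1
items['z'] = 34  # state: {'b': 13, 'a': 64, 'c': 86, 'x': 47, 'z': 34}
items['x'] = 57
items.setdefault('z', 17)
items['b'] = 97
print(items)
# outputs {'b': 97, 'a': 64, 'c': 86, 'x': 57, 'z': 34}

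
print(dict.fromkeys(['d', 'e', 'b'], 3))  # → {'d': 3, 'e': 3, 'b': 3}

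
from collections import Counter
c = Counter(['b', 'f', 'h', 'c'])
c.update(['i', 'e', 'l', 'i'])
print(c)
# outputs Counter({'i': 2, 'b': 1, 'f': 1, 'h': 1, 'c': 1, 'e': 1, 'l': 1})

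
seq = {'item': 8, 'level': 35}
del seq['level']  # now {'item': 8}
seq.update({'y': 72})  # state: {'item': 8, 'y': 72}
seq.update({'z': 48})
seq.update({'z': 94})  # {'item': 8, 'y': 72, 'z': 94}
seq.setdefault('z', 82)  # 94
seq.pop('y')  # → 72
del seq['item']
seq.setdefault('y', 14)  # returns 14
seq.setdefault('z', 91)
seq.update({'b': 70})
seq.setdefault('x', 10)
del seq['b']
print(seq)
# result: {'z': 94, 'y': 14, 'x': 10}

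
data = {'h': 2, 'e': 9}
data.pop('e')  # 9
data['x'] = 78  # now {'h': 2, 'x': 78}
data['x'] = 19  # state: {'h': 2, 'x': 19}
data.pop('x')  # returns 19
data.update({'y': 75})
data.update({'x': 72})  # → {'h': 2, 'y': 75, 'x': 72}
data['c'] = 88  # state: {'h': 2, 'y': 75, 'x': 72, 'c': 88}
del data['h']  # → {'y': 75, 'x': 72, 'c': 88}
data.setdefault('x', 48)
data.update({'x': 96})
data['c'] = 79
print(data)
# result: {'y': 75, 'x': 96, 'c': 79}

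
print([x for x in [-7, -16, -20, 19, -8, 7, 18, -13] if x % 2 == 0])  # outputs [-16, -20, -8, 18]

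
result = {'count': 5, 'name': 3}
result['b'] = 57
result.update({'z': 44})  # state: {'count': 5, 'name': 3, 'b': 57, 'z': 44}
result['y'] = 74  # {'count': 5, 'name': 3, 'b': 57, 'z': 44, 'y': 74}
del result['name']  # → {'count': 5, 'b': 57, 'z': 44, 'y': 74}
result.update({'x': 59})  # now {'count': 5, 'b': 57, 'z': 44, 'y': 74, 'x': 59}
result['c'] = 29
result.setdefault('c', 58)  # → 29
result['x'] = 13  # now {'count': 5, 'b': 57, 'z': 44, 'y': 74, 'x': 13, 'c': 29}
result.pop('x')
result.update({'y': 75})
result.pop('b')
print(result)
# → {'count': 5, 'z': 44, 'y': 75, 'c': 29}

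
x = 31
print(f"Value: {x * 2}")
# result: Value: 62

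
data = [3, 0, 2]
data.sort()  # [0, 2, 3]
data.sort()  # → [0, 2, 3]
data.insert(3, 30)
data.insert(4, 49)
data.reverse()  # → [49, 30, 3, 2, 0]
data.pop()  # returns 0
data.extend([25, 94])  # [49, 30, 3, 2, 25, 94]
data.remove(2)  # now [49, 30, 3, 25, 94]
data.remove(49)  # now [30, 3, 25, 94]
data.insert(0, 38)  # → [38, 30, 3, 25, 94]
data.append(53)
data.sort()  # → [3, 25, 30, 38, 53, 94]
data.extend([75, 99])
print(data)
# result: [3, 25, 30, 38, 53, 94, 75, 99]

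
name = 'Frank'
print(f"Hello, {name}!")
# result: Hello, Frank!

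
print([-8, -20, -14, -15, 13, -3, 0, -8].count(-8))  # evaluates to 2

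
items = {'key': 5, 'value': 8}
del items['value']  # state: {'key': 5}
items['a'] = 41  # {'key': 5, 'a': 41}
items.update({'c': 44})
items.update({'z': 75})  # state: {'key': 5, 'a': 41, 'c': 44, 'z': 75}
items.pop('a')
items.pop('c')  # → 44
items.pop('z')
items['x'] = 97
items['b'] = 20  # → {'key': 5, 'x': 97, 'b': 20}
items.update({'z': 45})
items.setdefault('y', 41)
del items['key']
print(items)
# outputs {'x': 97, 'b': 20, 'z': 45, 'y': 41}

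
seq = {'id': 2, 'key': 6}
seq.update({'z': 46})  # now {'id': 2, 'key': 6, 'z': 46}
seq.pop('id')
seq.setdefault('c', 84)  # 84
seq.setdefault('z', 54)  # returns 46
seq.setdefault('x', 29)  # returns 29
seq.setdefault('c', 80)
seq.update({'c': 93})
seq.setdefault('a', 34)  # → 34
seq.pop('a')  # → 34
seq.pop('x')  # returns 29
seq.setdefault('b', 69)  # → 69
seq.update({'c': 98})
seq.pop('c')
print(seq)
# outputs {'key': 6, 'z': 46, 'b': 69}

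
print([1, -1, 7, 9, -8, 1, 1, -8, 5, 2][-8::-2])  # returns [7, 1]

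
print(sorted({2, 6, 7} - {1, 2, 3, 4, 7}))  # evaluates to [6]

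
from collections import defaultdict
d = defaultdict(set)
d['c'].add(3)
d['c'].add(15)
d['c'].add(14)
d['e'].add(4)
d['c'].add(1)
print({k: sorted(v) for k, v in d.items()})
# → {'c': [1, 3, 14, 15], 'e': [4]}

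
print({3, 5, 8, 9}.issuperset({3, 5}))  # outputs True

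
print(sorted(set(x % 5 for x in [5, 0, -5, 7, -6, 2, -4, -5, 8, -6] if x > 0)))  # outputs [0, 2, 3]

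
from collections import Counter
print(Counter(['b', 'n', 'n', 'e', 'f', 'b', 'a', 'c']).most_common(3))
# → [('b', 2), ('n', 2), ('e', 1)]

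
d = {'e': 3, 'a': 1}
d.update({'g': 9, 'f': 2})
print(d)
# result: {'e': 3, 'a': 1, 'g': 9, 'f': 2}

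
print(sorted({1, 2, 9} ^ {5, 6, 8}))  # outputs [1, 2, 5, 6, 8, 9]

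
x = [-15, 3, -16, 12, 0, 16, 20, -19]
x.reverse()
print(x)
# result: [-19, 20, 16, 0, 12, -16, 3, -15]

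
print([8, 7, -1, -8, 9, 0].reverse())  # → None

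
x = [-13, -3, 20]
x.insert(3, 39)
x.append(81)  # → [-13, -3, 20, 39, 81]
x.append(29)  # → [-13, -3, 20, 39, 81, 29]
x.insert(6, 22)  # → [-13, -3, 20, 39, 81, 29, 22]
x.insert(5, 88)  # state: [-13, -3, 20, 39, 81, 88, 29, 22]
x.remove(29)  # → [-13, -3, 20, 39, 81, 88, 22]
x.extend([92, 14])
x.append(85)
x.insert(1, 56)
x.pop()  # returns 85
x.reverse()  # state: [14, 92, 22, 88, 81, 39, 20, -3, 56, -13]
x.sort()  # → [-13, -3, 14, 20, 22, 39, 56, 81, 88, 92]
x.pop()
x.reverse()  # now [88, 81, 56, 39, 22, 20, 14, -3, -13]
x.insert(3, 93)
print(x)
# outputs [88, 81, 56, 93, 39, 22, 20, 14, -3, -13]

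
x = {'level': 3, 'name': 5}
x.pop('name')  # 5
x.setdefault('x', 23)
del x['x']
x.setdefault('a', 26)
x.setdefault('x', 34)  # 34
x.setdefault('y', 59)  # 59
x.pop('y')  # 59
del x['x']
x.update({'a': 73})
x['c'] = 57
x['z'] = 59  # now {'level': 3, 'a': 73, 'c': 57, 'z': 59}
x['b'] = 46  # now {'level': 3, 'a': 73, 'c': 57, 'z': 59, 'b': 46}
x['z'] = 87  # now {'level': 3, 'a': 73, 'c': 57, 'z': 87, 'b': 46}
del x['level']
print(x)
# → {'a': 73, 'c': 57, 'z': 87, 'b': 46}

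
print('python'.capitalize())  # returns Python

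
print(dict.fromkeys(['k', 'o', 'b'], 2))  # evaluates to {'k': 2, 'o': 2, 'b': 2}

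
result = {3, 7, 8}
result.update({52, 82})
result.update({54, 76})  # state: {3, 7, 8, 52, 54, 76, 82}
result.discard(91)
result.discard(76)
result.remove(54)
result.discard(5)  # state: {3, 7, 8, 52, 82}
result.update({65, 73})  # {3, 7, 8, 52, 65, 73, 82}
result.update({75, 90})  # {3, 7, 8, 52, 65, 73, 75, 82, 90}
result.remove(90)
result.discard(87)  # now {3, 7, 8, 52, 65, 73, 75, 82}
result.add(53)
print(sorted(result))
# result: [3, 7, 8, 52, 53, 65, 73, 75, 82]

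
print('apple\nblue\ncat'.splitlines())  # ['apple', 'blue', 'cat']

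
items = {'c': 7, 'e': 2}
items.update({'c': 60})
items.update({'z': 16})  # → {'c': 60, 'e': 2, 'z': 16}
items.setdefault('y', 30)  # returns 30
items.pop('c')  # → 60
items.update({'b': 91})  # {'e': 2, 'z': 16, 'y': 30, 'b': 91}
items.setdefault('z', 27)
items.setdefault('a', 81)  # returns 81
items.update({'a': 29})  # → {'e': 2, 'z': 16, 'y': 30, 'b': 91, 'a': 29}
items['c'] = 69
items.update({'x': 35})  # {'e': 2, 'z': 16, 'y': 30, 'b': 91, 'a': 29, 'c': 69, 'x': 35}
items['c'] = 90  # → {'e': 2, 'z': 16, 'y': 30, 'b': 91, 'a': 29, 'c': 90, 'x': 35}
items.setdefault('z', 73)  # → 16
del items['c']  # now {'e': 2, 'z': 16, 'y': 30, 'b': 91, 'a': 29, 'x': 35}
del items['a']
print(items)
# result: {'e': 2, 'z': 16, 'y': 30, 'b': 91, 'x': 35}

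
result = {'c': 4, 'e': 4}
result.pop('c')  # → 4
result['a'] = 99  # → {'e': 4, 'a': 99}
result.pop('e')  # 4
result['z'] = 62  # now {'a': 99, 'z': 62}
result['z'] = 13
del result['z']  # {'a': 99}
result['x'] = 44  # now {'a': 99, 'x': 44}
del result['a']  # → {'x': 44}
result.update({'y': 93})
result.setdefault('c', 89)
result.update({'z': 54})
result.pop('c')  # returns 89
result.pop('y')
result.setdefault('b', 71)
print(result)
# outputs {'x': 44, 'z': 54, 'b': 71}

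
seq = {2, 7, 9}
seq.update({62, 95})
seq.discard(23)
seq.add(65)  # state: {2, 7, 9, 62, 65, 95}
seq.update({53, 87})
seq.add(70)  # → {2, 7, 9, 53, 62, 65, 70, 87, 95}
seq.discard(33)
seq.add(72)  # {2, 7, 9, 53, 62, 65, 70, 72, 87, 95}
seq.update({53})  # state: {2, 7, 9, 53, 62, 65, 70, 72, 87, 95}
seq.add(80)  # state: {2, 7, 9, 53, 62, 65, 70, 72, 80, 87, 95}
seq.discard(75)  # {2, 7, 9, 53, 62, 65, 70, 72, 80, 87, 95}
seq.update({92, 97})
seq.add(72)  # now {2, 7, 9, 53, 62, 65, 70, 72, 80, 87, 92, 95, 97}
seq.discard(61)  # {2, 7, 9, 53, 62, 65, 70, 72, 80, 87, 92, 95, 97}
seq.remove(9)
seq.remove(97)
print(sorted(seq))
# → [2, 7, 53, 62, 65, 70, 72, 80, 87, 92, 95]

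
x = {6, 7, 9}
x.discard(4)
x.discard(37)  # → {6, 7, 9}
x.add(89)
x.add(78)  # {6, 7, 9, 78, 89}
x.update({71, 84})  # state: {6, 7, 9, 71, 78, 84, 89}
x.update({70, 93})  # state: {6, 7, 9, 70, 71, 78, 84, 89, 93}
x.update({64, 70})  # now {6, 7, 9, 64, 70, 71, 78, 84, 89, 93}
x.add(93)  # {6, 7, 9, 64, 70, 71, 78, 84, 89, 93}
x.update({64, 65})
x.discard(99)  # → {6, 7, 9, 64, 65, 70, 71, 78, 84, 89, 93}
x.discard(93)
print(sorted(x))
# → [6, 7, 9, 64, 65, 70, 71, 78, 84, 89]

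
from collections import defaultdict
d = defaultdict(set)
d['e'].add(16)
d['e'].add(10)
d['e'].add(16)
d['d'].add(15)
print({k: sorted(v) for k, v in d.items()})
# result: {'e': [10, 16], 'd': [15]}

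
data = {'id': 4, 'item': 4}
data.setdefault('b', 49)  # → 49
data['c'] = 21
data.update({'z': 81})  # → {'id': 4, 'item': 4, 'b': 49, 'c': 21, 'z': 81}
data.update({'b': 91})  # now {'id': 4, 'item': 4, 'b': 91, 'c': 21, 'z': 81}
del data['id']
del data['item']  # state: {'b': 91, 'c': 21, 'z': 81}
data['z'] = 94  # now {'b': 91, 'c': 21, 'z': 94}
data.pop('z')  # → 94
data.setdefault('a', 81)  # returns 81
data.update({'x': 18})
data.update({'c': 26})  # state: {'b': 91, 'c': 26, 'a': 81, 'x': 18}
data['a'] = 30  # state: {'b': 91, 'c': 26, 'a': 30, 'x': 18}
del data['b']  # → {'c': 26, 'a': 30, 'x': 18}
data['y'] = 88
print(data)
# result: {'c': 26, 'a': 30, 'x': 18, 'y': 88}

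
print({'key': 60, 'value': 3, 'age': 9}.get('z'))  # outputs None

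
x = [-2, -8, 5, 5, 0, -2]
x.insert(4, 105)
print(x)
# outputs [-2, -8, 5, 5, 105, 0, -2]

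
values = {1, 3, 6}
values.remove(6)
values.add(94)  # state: {1, 3, 94}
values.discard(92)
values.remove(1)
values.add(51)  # {3, 51, 94}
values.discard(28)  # {3, 51, 94}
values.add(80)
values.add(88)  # {3, 51, 80, 88, 94}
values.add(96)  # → {3, 51, 80, 88, 94, 96}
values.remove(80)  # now {3, 51, 88, 94, 96}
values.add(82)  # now {3, 51, 82, 88, 94, 96}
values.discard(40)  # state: {3, 51, 82, 88, 94, 96}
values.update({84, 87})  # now {3, 51, 82, 84, 87, 88, 94, 96}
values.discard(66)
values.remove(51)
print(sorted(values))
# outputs [3, 82, 84, 87, 88, 94, 96]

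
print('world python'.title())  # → World Python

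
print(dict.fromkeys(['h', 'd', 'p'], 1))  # {'h': 1, 'd': 1, 'p': 1}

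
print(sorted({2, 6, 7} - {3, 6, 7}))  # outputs [2]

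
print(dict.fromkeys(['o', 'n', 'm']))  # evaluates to {'o': None, 'n': None, 'm': None}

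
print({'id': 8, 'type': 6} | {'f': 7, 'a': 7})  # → {'id': 8, 'type': 6, 'f': 7, 'a': 7}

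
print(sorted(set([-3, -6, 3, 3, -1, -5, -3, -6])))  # [-6, -5, -3, -1, 3]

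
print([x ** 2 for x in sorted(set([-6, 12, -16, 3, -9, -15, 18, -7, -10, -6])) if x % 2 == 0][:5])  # [256, 100, 36, 144, 324]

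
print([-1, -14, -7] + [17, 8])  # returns [-1, -14, -7, 17, 8]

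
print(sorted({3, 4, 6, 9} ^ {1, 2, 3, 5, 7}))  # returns [1, 2, 4, 5, 6, 7, 9]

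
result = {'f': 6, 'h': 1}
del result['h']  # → {'f': 6}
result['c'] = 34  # {'f': 6, 'c': 34}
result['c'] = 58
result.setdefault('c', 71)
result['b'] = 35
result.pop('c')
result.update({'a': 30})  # {'f': 6, 'b': 35, 'a': 30}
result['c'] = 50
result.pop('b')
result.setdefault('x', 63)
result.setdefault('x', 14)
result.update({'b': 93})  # {'f': 6, 'a': 30, 'c': 50, 'x': 63, 'b': 93}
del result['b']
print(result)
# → {'f': 6, 'a': 30, 'c': 50, 'x': 63}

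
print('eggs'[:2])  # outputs eg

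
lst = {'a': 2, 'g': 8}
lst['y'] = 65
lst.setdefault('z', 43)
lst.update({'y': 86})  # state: {'a': 2, 'g': 8, 'y': 86, 'z': 43}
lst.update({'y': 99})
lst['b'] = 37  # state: {'a': 2, 'g': 8, 'y': 99, 'z': 43, 'b': 37}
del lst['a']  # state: {'g': 8, 'y': 99, 'z': 43, 'b': 37}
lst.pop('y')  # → 99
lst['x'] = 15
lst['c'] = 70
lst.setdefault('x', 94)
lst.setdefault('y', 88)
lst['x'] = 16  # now {'g': 8, 'z': 43, 'b': 37, 'x': 16, 'c': 70, 'y': 88}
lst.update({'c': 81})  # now {'g': 8, 'z': 43, 'b': 37, 'x': 16, 'c': 81, 'y': 88}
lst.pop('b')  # 37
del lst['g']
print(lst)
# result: {'z': 43, 'x': 16, 'c': 81, 'y': 88}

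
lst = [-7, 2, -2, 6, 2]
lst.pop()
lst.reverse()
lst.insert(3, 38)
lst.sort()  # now [-7, -2, 2, 6, 38]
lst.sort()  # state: [-7, -2, 2, 6, 38]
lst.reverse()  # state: [38, 6, 2, -2, -7]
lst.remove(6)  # [38, 2, -2, -7]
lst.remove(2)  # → [38, -2, -7]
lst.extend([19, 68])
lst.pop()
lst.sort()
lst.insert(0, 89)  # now [89, -7, -2, 19, 38]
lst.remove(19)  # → [89, -7, -2, 38]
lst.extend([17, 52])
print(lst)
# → [89, -7, -2, 38, 17, 52]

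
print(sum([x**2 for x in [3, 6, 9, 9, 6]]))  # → 243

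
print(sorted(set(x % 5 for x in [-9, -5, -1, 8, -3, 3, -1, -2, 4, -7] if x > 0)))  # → [3, 4]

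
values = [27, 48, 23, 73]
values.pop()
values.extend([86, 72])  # [27, 48, 23, 86, 72]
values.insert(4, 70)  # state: [27, 48, 23, 86, 70, 72]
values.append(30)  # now [27, 48, 23, 86, 70, 72, 30]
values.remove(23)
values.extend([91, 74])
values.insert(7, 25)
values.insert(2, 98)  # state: [27, 48, 98, 86, 70, 72, 30, 91, 25, 74]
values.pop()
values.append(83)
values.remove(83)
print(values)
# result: [27, 48, 98, 86, 70, 72, 30, 91, 25]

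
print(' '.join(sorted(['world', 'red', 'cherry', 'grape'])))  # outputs cherry grape red world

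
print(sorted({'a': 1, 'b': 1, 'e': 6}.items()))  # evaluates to [('a', 1), ('b', 1), ('e', 6)]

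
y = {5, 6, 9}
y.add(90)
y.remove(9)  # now {5, 6, 90}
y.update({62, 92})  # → {5, 6, 62, 90, 92}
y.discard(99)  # {5, 6, 62, 90, 92}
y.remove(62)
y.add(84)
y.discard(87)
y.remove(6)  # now {5, 84, 90, 92}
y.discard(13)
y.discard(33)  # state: {5, 84, 90, 92}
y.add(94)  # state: {5, 84, 90, 92, 94}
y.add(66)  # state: {5, 66, 84, 90, 92, 94}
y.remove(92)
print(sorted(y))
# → [5, 66, 84, 90, 94]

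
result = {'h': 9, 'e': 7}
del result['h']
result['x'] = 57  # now {'e': 7, 'x': 57}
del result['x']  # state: {'e': 7}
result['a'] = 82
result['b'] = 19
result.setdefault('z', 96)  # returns 96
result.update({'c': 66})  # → {'e': 7, 'a': 82, 'b': 19, 'z': 96, 'c': 66}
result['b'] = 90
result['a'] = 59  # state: {'e': 7, 'a': 59, 'b': 90, 'z': 96, 'c': 66}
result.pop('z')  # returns 96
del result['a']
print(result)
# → {'e': 7, 'b': 90, 'c': 66}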